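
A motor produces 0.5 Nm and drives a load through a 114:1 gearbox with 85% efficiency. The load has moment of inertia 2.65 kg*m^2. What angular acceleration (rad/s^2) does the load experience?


tau_out = tau_motor * N * eta
= 0.5 * 114 * 0.85 = 48.45 Nm
alpha = tau_out / I = 48.45 / 2.65
= 18.283 rad/s^2


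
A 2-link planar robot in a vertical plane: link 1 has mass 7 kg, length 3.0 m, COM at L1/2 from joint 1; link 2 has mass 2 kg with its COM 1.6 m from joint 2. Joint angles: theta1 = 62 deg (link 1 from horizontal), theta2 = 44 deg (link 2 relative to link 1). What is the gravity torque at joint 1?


Horizontal distance from joint 1 to link-1 COM:
  x_c1 = (L1/2)*cos(t1) = 1.5 * 0.4695 = 0.7042 m
Horizontal distance from joint 1 to link-2 COM:
  x_c2 = L1*cos(t1) + Lc2*cos(t1+t2)
       = 3.0*0.4695 + 1.6*-0.2756 = 0.9674 m
tau1 = m1*g*x_c1 + m2*g*x_c2
     = 7*9.81*0.7042 + 2*9.81*0.9674
     = 48.3579 + 18.9803
     = 67.3382 Nm


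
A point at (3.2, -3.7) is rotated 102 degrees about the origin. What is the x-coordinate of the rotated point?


x' = x*cos(theta) - y*sin(theta)
cos(102 deg) = -0.2079, sin(102 deg) = 0.9781
x' = 3.2 * -0.2079 - -3.7 * 0.9781
= -0.6653 - -3.6191
= 2.9538


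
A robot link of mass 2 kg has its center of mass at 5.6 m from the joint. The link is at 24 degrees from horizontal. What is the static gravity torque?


tau = m*g*L*cos(angle)
= 2 * 9.81 * 5.6 * cos(24 deg)
= 2 * 9.81 * 5.6 * 0.9135
= 100.3731 Nm


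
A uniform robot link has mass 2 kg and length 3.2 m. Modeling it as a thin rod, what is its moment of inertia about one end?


I = (1/3) * m * L^2
= (1/3) * 2 * 3.2^2
= 0.333333 * 2 * 10.24
= 6.8267 kg*m^2


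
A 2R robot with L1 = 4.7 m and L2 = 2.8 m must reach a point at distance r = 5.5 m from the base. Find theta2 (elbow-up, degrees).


cos(theta2) = (r^2 - L1^2 - L2^2) / (2*L1*L2)
cos(theta2) = (30.25 - 22.09 - 7.84) / 26.32
cos(theta2) = 0.012158
theta2 = 89.3034 degrees


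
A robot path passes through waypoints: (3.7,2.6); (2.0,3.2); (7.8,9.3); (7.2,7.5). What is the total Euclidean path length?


Segment lengths:
  seg1 = sqrt((-1.7)^2 + (0.6)^2) = 1.8028
  seg2 = sqrt((5.8)^2 + (6.1)^2) = 8.4172
  seg3 = sqrt((-0.6)^2 + (-1.8)^2) = 1.8974
Total = 12.1174


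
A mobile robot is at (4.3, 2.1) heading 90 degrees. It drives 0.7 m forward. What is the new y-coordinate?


y_new = y0 + d*sin(theta)
= 2.1 + 0.7*sin(90)
= 2.1 + 0.7
= 2.8


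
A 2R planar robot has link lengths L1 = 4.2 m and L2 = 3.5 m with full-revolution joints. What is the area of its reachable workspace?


r_max = L1 + L2 = 7.7 m
r_min = |L1 - L2| = 0.7 m
Area = pi*(r_max^2 - r_min^2)
= pi*(59.29 - 0.49)
= pi * 58.8
= 184.7256 m^2


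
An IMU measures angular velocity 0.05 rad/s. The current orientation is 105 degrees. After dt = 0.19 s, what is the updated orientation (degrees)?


delta_theta = w * dt = 0.05 * 0.19 = 0.0095 rad
= 0.5443 deg
theta_new = 105 + 0.5443 = 105.5443 deg


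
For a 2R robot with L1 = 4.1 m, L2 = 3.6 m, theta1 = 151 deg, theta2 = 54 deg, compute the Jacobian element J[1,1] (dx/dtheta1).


J[1,1] = -L1*sin(t1) - L2*sin(t1+t2)
= -4.1*sin(151) - 3.6*sin(205)
= -0.4663


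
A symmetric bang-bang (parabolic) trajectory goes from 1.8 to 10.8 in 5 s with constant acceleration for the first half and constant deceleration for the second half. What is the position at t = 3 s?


Symmetric rest-to-rest: each phase covers (pf-p0)/2 in time T/2. 0.5*a*(T/2)^2 = (pf-p0)/2 => a = 4*(pf-p0)/T^2
a = 4*(10.8-1.8)/5^2 = 1.44
t = 3 is in the deceleration phase (t > T/2).
p = pf - 0.5*a*(T-t)^2 = 10.8 - 0.5*1.44*2^2
= 7.92


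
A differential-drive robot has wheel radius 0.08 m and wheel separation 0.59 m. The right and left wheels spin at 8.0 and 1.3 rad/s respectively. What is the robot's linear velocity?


vR = r*wR = 0.08*8.0 = 0.64 m/s
vL = r*wL = 0.08*1.3 = 0.104 m/s
v = (vR+vL)/2 = 0.372 m/s
omega = (vR-vL)/L = 0.9085 rad/s
linear velocity = 0.372 m/s


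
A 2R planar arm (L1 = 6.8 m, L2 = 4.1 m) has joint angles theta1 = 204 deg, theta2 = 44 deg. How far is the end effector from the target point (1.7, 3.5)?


End effector via forward kinematics:
x = L1*cos(t1) + L2*cos(t1+t2) = -7.748
y = L1*sin(t1) + L2*sin(t1+t2) = -6.5673
Distance to target:
d = sqrt((1.7 - -7.748)^2 + (3.5 - -6.5673)^2)
= sqrt(89.2646 + 101.3498)
= 13.8063 m


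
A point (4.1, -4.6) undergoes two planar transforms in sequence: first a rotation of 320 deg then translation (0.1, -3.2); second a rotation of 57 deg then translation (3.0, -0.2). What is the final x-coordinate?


After transform 1:
x1 = cos(320)*4.1 - sin(320)*-4.6 + 0.1 = 0.284
y1 = sin(320)*4.1 + cos(320)*-4.6 + -3.2 = -9.3592
After transform 2:
x2 = cos(57)*0.284 - sin(57)*-9.3592 + 3.0
= 11.004


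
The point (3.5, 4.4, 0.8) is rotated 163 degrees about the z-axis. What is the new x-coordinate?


Rotation about z-axis: x' = x*cos(theta) - y*sin(theta)
= 3.5 * -0.9563 - 4.4 * 0.2924
= -4.6335


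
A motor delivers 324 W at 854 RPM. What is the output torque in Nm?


omega = 854 * 2*pi/60 = 89.4307 rad/s
tau = P / omega = 324 / 89.4307
= 3.6229 Nm


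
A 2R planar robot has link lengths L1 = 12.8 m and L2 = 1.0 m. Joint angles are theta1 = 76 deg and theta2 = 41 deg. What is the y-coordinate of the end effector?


Convert angles to radians: theta1 = 1.3265, theta2 = 0.7156
y = L1*sin(theta1) + L2*sin(theta1+theta2)
y = 12.4198 + 0.891
y = 13.3108


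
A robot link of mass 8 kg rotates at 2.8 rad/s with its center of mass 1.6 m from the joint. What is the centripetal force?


F = m * omega^2 * r
= 8 * 2.8^2 * 1.6
= 8 * 7.84 * 1.6
= 100.352 N


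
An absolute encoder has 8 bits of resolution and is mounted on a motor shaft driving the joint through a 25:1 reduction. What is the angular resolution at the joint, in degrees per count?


counts = 2^8 = 256
effective counts at joint = 256 * 25 = 6400
resolution = 360 / 6400
= 0.0563 deg/count


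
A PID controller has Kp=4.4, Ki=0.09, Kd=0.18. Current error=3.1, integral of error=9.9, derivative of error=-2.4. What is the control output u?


u = Kp*e + Ki*int(e) + Kd*de/dt
= 4.4*3.1 + 0.09*9.9 + 0.18*(-2.4)
= 13.64 + 0.891 + -0.432
= 14.099


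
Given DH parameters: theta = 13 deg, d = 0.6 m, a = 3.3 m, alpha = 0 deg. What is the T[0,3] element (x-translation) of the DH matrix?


T[0,3] = a * cos(theta)
= 3.3 * cos(13 deg)
= 3.3 * 0.9744
= 3.2154


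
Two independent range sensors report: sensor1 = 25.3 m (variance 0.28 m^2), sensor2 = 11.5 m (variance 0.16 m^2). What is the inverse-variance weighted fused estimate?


w1 = (1/var1) / (1/var1 + 1/var2)
   = 3.5714 / (3.5714 + 6.25) = 0.3636
w2 = 1 - w1 = 0.6364
fused = w1*s1 + w2*s2 = 9.2 + 7.3182
= 16.5182 m


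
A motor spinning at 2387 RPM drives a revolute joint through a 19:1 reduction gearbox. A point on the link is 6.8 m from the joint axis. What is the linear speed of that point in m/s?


omega_motor = 2387 * 2*pi/60 = 249.9661 rad/s
omega_joint = omega_motor / 19 = 13.1561 rad/s
v = omega_joint * r = 13.1561 * 6.8
= 89.4615 m/s


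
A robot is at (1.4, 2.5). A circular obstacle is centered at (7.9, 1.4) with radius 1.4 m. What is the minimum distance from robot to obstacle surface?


center_dist = sqrt((1.4-7.9)^2 + (2.5-1.4)^2)
= sqrt(42.25 + 1.21)
= 6.5924
min_dist = center_dist - radius = 6.5924 - 1.4 = 5.1924 m


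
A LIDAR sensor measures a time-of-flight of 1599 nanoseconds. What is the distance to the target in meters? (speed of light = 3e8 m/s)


tof = 1599 ns = 1.599e-06 s
dist = c * tof / 2
= 3e8 * 1.599e-06 / 2
= 239.85 m


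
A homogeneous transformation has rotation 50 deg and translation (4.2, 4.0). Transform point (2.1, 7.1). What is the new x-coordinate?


x' = cos(theta)*px - sin(theta)*py + tx
= 0.6428*2.1 - 0.766*7.1 + 4.2
= 0.1109


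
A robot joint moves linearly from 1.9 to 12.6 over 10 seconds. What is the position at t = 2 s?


s = t/T = 2/10 = 0.2
p(t) = p0 + (pf-p0)*s
= 1.9 + (12.6 - 1.9) * 0.2
= 4.04


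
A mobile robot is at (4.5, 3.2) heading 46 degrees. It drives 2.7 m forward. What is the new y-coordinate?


y_new = y0 + d*sin(theta)
= 3.2 + 2.7*sin(46)
= 3.2 + 1.9422
= 5.1422


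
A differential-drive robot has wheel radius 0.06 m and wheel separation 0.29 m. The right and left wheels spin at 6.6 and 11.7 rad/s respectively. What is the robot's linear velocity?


vR = r*wR = 0.06*6.6 = 0.396 m/s
vL = r*wL = 0.06*11.7 = 0.702 m/s
v = (vR+vL)/2 = 0.549 m/s
omega = (vR-vL)/L = -1.0552 rad/s
linear velocity = 0.549 m/s


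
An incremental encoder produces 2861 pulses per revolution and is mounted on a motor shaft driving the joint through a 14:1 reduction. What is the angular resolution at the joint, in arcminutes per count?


counts per rev = 2861
effective counts at joint = 2861 * 14 = 40054
resolution = 360*60 / 40054
= 0.5393 arcmin/count


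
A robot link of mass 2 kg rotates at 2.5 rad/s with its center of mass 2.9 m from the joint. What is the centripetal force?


F = m * omega^2 * r
= 2 * 2.5^2 * 2.9
= 2 * 6.25 * 2.9
= 36.25 N


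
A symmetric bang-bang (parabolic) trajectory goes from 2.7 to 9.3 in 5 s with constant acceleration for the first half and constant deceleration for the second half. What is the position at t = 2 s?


Symmetric rest-to-rest: each phase covers (pf-p0)/2 in time T/2. 0.5*a*(T/2)^2 = (pf-p0)/2 => a = 4*(pf-p0)/T^2
a = 4*(9.3-2.7)/5^2 = 1.056
t = 2 is in the acceleration phase (t <= T/2).
p = p0 + 0.5*a*t^2 = 2.7 + 0.5*1.056*2^2
= 4.812


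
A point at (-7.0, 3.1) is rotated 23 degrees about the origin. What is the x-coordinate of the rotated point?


x' = x*cos(theta) - y*sin(theta)
cos(23 deg) = 0.9205, sin(23 deg) = 0.3907
x' = -7.0 * 0.9205 - 3.1 * 0.3907
= -6.4435 - 1.2113
= -7.6548


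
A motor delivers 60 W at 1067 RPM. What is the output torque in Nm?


omega = 1067 * 2*pi/60 = 111.736 rad/s
tau = P / omega = 60 / 111.736
= 0.537 Nm


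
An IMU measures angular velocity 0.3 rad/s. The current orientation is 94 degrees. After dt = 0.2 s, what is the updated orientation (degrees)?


delta_theta = w * dt = 0.3 * 0.2 = 0.06 rad
= 3.4377 deg
theta_new = 94 + 3.4377 = 97.4377 deg


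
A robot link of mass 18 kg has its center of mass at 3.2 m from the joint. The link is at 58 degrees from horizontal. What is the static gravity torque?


tau = m*g*L*cos(angle)
= 18 * 9.81 * 3.2 * cos(58 deg)
= 18 * 9.81 * 3.2 * 0.5299
= 299.4341 Nm


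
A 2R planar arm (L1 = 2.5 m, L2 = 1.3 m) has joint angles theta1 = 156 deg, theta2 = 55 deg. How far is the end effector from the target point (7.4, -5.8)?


End effector via forward kinematics:
x = L1*cos(t1) + L2*cos(t1+t2) = -3.3982
y = L1*sin(t1) + L2*sin(t1+t2) = 0.3473
Distance to target:
d = sqrt((7.4 - -3.3982)^2 + (-5.8 - 0.3473)^2)
= sqrt(116.6007 + 37.7892)
= 12.4254 m


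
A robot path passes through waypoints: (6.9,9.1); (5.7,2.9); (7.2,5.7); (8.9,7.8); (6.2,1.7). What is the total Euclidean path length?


Segment lengths:
  seg1 = sqrt((-1.2)^2 + (-6.2)^2) = 6.3151
  seg2 = sqrt((1.5)^2 + (2.8)^2) = 3.1765
  seg3 = sqrt((1.7)^2 + (2.1)^2) = 2.7019
  seg4 = sqrt((-2.7)^2 + (-6.1)^2) = 6.6708
Total = 18.8642


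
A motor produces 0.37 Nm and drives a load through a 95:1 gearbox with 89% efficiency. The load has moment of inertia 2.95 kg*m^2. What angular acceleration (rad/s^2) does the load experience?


tau_out = tau_motor * N * eta
= 0.37 * 95 * 0.89 = 31.2835 Nm
alpha = tau_out / I = 31.2835 / 2.95
= 10.6046 rad/s^2


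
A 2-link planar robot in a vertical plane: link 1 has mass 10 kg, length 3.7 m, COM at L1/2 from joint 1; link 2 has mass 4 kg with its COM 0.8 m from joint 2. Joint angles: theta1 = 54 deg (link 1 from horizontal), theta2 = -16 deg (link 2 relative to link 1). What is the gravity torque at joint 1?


Horizontal distance from joint 1 to link-1 COM:
  x_c1 = (L1/2)*cos(t1) = 1.85 * 0.5878 = 1.0874 m
Horizontal distance from joint 1 to link-2 COM:
  x_c2 = L1*cos(t1) + Lc2*cos(t1+t2)
       = 3.7*0.5878 + 0.8*0.788 = 2.8052 m
tau1 = m1*g*x_c1 + m2*g*x_c2
     = 10*9.81*1.0874 + 4*9.81*2.8052
     = 106.6742 + 110.0766
     = 216.7508 Nm


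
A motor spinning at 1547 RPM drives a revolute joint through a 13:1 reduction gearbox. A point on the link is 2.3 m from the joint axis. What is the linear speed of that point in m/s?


omega_motor = 1547 * 2*pi/60 = 162.0015 rad/s
omega_joint = omega_motor / 13 = 12.4617 rad/s
v = omega_joint * r = 12.4617 * 2.3
= 28.6618 m/s


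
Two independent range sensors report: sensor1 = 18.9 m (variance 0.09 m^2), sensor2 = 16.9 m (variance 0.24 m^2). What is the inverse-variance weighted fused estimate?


w1 = (1/var1) / (1/var1 + 1/var2)
   = 11.1111 / (11.1111 + 4.1667) = 0.7273
w2 = 1 - w1 = 0.2727
fused = w1*s1 + w2*s2 = 13.7455 + 4.6091
= 18.3545 m


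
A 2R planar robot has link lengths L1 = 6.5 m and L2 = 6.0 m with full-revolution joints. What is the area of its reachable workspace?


r_max = L1 + L2 = 12.5 m
r_min = |L1 - L2| = 0.5 m
Area = pi*(r_max^2 - r_min^2)
= pi*(156.25 - 0.25)
= pi * 156.0
= 490.0885 m^2


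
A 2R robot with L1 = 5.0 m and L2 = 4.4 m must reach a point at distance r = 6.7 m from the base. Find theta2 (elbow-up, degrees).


cos(theta2) = (r^2 - L1^2 - L2^2) / (2*L1*L2)
cos(theta2) = (44.89 - 25.0 - 19.36) / 44.0
cos(theta2) = 0.012045
theta2 = 89.3098 degrees


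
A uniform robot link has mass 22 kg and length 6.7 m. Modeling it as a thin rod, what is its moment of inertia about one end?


I = (1/3) * m * L^2
= (1/3) * 22 * 6.7^2
= 0.333333 * 22 * 44.89
= 329.1933 kg*m^2


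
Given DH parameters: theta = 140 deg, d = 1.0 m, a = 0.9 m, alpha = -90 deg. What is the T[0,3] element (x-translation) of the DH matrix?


T[0,3] = a * cos(theta)
= 0.9 * cos(140 deg)
= 0.9 * -0.766
= -0.6894


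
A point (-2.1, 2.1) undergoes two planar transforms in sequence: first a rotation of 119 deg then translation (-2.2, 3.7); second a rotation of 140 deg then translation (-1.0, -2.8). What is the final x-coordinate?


After transform 1:
x1 = cos(119)*-2.1 - sin(119)*2.1 + -2.2 = -3.0186
y1 = sin(119)*-2.1 + cos(119)*2.1 + 3.7 = 0.8452
After transform 2:
x2 = cos(140)*-3.0186 - sin(140)*0.8452 + -1.0
= 0.7691


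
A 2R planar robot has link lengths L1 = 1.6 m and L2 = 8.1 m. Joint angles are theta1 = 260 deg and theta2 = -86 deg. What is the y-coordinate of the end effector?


Convert angles to radians: theta1 = 4.5379, theta2 = -1.501
y = L1*sin(theta1) + L2*sin(theta1+theta2)
y = -1.5757 + 0.8467
y = -0.729


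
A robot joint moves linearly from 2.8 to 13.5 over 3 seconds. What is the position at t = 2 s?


s = t/T = 2/3 = 0.6667
p(t) = p0 + (pf-p0)*s
= 2.8 + (13.5 - 2.8) * 0.6667
= 9.9333


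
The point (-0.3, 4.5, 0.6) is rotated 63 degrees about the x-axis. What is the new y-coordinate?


Rotation about x-axis: y' = y*cos(theta) - z*sin(theta)
= 4.5 * 0.454 - 0.6 * 0.891
= 1.5084


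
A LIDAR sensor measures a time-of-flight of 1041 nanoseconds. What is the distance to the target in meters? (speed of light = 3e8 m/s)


tof = 1041 ns = 1.041e-06 s
dist = c * tof / 2
= 3e8 * 1.041e-06 / 2
= 156.15 m


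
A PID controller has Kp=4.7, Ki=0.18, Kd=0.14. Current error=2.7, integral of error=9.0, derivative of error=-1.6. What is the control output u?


u = Kp*e + Ki*int(e) + Kd*de/dt
= 4.7*2.7 + 0.18*9.0 + 0.14*(-1.6)
= 12.69 + 1.62 + -0.224
= 14.086


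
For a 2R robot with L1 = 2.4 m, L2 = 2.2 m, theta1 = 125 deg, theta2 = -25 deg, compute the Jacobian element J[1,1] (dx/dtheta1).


J[1,1] = -L1*sin(t1) - L2*sin(t1+t2)
= -2.4*sin(125) - 2.2*sin(100)
= -4.1325


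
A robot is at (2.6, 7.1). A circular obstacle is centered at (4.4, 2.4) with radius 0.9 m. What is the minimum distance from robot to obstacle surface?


center_dist = sqrt((2.6-4.4)^2 + (7.1-2.4)^2)
= sqrt(3.24 + 22.09)
= 5.0329
min_dist = center_dist - radius = 5.0329 - 0.9 = 4.1329 m


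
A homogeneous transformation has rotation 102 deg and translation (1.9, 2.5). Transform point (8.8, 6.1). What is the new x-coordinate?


x' = cos(theta)*px - sin(theta)*py + tx
= -0.2079*8.8 - 0.9781*6.1 + 1.9
= -5.8963


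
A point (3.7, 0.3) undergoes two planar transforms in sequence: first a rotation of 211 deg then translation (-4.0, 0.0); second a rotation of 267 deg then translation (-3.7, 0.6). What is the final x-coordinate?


After transform 1:
x1 = cos(211)*3.7 - sin(211)*0.3 + -4.0 = -7.017
y1 = sin(211)*3.7 + cos(211)*0.3 + 0.0 = -2.1628
After transform 2:
x2 = cos(267)*-7.017 - sin(267)*-2.1628 + -3.7
= -5.4926


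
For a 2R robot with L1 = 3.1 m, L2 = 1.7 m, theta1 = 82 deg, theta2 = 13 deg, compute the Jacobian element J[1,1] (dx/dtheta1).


J[1,1] = -L1*sin(t1) - L2*sin(t1+t2)
= -3.1*sin(82) - 1.7*sin(95)
= -4.7634


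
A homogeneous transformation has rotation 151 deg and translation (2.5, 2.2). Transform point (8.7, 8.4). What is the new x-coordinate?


x' = cos(theta)*px - sin(theta)*py + tx
= -0.8746*8.7 - 0.4848*8.4 + 2.5
= -9.1816


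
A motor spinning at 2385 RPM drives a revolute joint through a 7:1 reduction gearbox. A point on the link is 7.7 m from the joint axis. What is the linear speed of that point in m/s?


omega_motor = 2385 * 2*pi/60 = 249.7566 rad/s
omega_joint = omega_motor / 7 = 35.6795 rad/s
v = omega_joint * r = 35.6795 * 7.7
= 274.7323 m/s


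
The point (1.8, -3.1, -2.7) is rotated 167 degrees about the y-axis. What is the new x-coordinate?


Rotation about y-axis: x' = x*cos(theta) + z*sin(theta)
= 1.8 * -0.9744 + -2.7 * 0.225
= -2.3612


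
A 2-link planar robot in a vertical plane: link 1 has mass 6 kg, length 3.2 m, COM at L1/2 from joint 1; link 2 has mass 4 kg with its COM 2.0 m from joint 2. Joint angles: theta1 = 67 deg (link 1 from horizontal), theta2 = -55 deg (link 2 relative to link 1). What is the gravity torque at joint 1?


Horizontal distance from joint 1 to link-1 COM:
  x_c1 = (L1/2)*cos(t1) = 1.6 * 0.3907 = 0.6252 m
Horizontal distance from joint 1 to link-2 COM:
  x_c2 = L1*cos(t1) + Lc2*cos(t1+t2)
       = 3.2*0.3907 + 2.0*0.9781 = 3.2066 m
tau1 = m1*g*x_c1 + m2*g*x_c2
     = 6*9.81*0.6252 + 4*9.81*3.2066
     = 36.7975 + 125.8284
     = 162.6258 Nm


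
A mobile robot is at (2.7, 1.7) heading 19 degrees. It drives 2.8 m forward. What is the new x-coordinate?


x_new = x0 + d*cos(theta)
= 2.7 + 2.8*cos(19)
= 2.7 + 2.6475
= 5.3475


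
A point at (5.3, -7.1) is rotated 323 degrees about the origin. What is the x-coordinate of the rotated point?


x' = x*cos(theta) - y*sin(theta)
cos(323 deg) = 0.7986, sin(323 deg) = -0.6018
x' = 5.3 * 0.7986 - -7.1 * -0.6018
= 4.2328 - 4.2729
= -0.0401


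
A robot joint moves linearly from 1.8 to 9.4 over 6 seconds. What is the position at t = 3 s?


s = t/T = 3/6 = 0.5
p(t) = p0 + (pf-p0)*s
= 1.8 + (9.4 - 1.8) * 0.5
= 5.6


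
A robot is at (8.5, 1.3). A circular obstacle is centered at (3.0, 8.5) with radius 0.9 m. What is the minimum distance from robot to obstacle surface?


center_dist = sqrt((8.5-3.0)^2 + (1.3-8.5)^2)
= sqrt(30.25 + 51.84)
= 9.0604
min_dist = center_dist - radius = 9.0604 - 0.9 = 8.1604 m


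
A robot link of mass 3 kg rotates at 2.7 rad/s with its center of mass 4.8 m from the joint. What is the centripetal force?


F = m * omega^2 * r
= 3 * 2.7^2 * 4.8
= 3 * 7.29 * 4.8
= 104.976 N


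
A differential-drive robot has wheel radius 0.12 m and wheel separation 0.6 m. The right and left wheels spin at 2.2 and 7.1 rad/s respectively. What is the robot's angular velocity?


vR = r*wR = 0.12*2.2 = 0.264 m/s
vL = r*wL = 0.12*7.1 = 0.852 m/s
v = (vR+vL)/2 = 0.558 m/s
omega = (vR-vL)/L = -0.98 rad/s
angular velocity = -0.98 rad/s


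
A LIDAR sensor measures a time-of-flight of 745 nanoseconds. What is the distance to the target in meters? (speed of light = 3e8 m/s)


tof = 745 ns = 7.45e-07 s
dist = c * tof / 2
= 3e8 * 7.45e-07 / 2
= 111.75 m


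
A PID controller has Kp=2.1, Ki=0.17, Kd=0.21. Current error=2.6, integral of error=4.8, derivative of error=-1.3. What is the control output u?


u = Kp*e + Ki*int(e) + Kd*de/dt
= 2.1*2.6 + 0.17*4.8 + 0.21*(-1.3)
= 5.46 + 0.816 + -0.273
= 6.003


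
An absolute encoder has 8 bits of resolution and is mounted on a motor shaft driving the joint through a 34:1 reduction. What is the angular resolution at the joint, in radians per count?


counts = 2^8 = 256
effective counts at joint = 256 * 34 = 8704
resolution = 2*pi / 8704
= 7.2187e-04 rad/count


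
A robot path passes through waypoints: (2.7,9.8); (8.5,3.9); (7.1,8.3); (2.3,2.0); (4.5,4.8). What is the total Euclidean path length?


Segment lengths:
  seg1 = sqrt((5.8)^2 + (-5.9)^2) = 8.2735
  seg2 = sqrt((-1.4)^2 + (4.4)^2) = 4.6174
  seg3 = sqrt((-4.8)^2 + (-6.3)^2) = 7.9202
  seg4 = sqrt((2.2)^2 + (2.8)^2) = 3.5609
Total = 24.3719


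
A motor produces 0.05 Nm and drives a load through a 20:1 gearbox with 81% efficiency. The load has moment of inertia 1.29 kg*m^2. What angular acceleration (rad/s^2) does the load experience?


tau_out = tau_motor * N * eta
= 0.05 * 20 * 0.81 = 0.81 Nm
alpha = tau_out / I = 0.81 / 1.29
= 0.6279 rad/s^2


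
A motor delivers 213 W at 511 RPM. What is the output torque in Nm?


omega = 511 * 2*pi/60 = 53.5118 rad/s
tau = P / omega = 213 / 53.5118
= 3.9804 Nm


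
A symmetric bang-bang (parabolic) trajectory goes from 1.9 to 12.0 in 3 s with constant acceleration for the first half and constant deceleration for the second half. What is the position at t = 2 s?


Symmetric rest-to-rest: each phase covers (pf-p0)/2 in time T/2. 0.5*a*(T/2)^2 = (pf-p0)/2 => a = 4*(pf-p0)/T^2
a = 4*(12.0-1.9)/3^2 = 4.4889
t = 2 is in the deceleration phase (t > T/2).
p = pf - 0.5*a*(T-t)^2 = 12.0 - 0.5*4.4889*1^2
= 9.7556


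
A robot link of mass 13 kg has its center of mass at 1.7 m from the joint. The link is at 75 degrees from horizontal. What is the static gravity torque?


tau = m*g*L*cos(angle)
= 13 * 9.81 * 1.7 * cos(75 deg)
= 13 * 9.81 * 1.7 * 0.2588
= 56.1122 Nm


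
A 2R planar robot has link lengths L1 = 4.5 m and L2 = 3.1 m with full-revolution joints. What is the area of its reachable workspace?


r_max = L1 + L2 = 7.6 m
r_min = |L1 - L2| = 1.4 m
Area = pi*(r_max^2 - r_min^2)
= pi*(57.76 - 1.96)
= pi * 55.8
= 175.3009 m^2


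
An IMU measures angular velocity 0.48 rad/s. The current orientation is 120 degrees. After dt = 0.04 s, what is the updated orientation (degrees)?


delta_theta = w * dt = 0.48 * 0.04 = 0.0192 rad
= 1.1001 deg
theta_new = 120 + 1.1001 = 121.1001 deg


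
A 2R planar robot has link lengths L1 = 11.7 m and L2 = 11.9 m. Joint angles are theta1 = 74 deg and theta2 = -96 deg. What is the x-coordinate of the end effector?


Convert angles to radians: theta1 = 1.2915, theta2 = -1.6755
x = L1*cos(theta1) + L2*cos(theta1+theta2)
x = 3.225 + 11.0335
x = 14.2584


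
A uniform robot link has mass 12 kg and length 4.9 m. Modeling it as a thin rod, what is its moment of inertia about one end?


I = (1/3) * m * L^2
= (1/3) * 12 * 4.9^2
= 0.333333 * 12 * 24.01
= 96.04 kg*m^2


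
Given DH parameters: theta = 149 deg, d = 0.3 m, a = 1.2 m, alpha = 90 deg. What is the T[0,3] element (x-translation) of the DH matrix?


T[0,3] = a * cos(theta)
= 1.2 * cos(149 deg)
= 1.2 * -0.8572
= -1.0286


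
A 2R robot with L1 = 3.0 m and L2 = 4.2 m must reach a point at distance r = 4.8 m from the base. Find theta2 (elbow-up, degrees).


cos(theta2) = (r^2 - L1^2 - L2^2) / (2*L1*L2)
cos(theta2) = (23.04 - 9.0 - 17.64) / 25.2
cos(theta2) = -0.142857
theta2 = 98.2132 degrees


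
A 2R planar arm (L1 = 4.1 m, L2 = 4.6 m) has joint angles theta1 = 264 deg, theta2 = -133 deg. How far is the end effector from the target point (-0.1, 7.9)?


End effector via forward kinematics:
x = L1*cos(t1) + L2*cos(t1+t2) = -3.4464
y = L1*sin(t1) + L2*sin(t1+t2) = -0.6059
Distance to target:
d = sqrt((-0.1 - -3.4464)^2 + (7.9 - -0.6059)^2)
= sqrt(11.1986 + 72.3499)
= 9.1405 m


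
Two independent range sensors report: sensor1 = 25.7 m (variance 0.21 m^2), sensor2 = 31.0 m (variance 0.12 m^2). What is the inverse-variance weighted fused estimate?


w1 = (1/var1) / (1/var1 + 1/var2)
   = 4.7619 / (4.7619 + 8.3333) = 0.3636
w2 = 1 - w1 = 0.6364
fused = w1*s1 + w2*s2 = 9.3455 + 19.7273
= 29.0727 m


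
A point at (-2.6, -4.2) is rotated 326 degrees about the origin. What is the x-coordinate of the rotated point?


x' = x*cos(theta) - y*sin(theta)
cos(326 deg) = 0.829, sin(326 deg) = -0.5592
x' = -2.6 * 0.829 - -4.2 * -0.5592
= -2.1555 - 2.3486
= -4.5041


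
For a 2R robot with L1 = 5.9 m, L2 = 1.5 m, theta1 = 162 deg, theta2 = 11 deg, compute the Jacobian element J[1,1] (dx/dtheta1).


J[1,1] = -L1*sin(t1) - L2*sin(t1+t2)
= -5.9*sin(162) - 1.5*sin(173)
= -2.006


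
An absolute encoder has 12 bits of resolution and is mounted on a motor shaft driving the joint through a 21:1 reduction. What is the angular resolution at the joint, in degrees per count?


counts = 2^12 = 4096
effective counts at joint = 4096 * 21 = 86016
resolution = 360 / 86016
= 0.0042 deg/count


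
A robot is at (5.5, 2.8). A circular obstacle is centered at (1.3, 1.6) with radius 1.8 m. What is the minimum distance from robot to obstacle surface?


center_dist = sqrt((5.5-1.3)^2 + (2.8-1.6)^2)
= sqrt(17.64 + 1.44)
= 4.3681
min_dist = center_dist - radius = 4.3681 - 1.8 = 2.5681 m


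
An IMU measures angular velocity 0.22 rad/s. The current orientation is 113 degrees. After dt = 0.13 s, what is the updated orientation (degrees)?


delta_theta = w * dt = 0.22 * 0.13 = 0.0286 rad
= 1.6387 deg
theta_new = 113 + 1.6387 = 114.6387 deg


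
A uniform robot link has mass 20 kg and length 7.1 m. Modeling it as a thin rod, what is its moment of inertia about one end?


I = (1/3) * m * L^2
= (1/3) * 20 * 7.1^2
= 0.333333 * 20 * 50.41
= 336.0667 kg*m^2


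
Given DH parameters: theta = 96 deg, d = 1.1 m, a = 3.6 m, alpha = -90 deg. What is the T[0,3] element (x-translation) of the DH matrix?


T[0,3] = a * cos(theta)
= 3.6 * cos(96 deg)
= 3.6 * -0.1045
= -0.3763


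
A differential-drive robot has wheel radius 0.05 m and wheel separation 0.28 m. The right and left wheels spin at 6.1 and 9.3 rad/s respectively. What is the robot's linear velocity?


vR = r*wR = 0.05*6.1 = 0.305 m/s
vL = r*wL = 0.05*9.3 = 0.465 m/s
v = (vR+vL)/2 = 0.385 m/s
omega = (vR-vL)/L = -0.5714 rad/s
linear velocity = 0.385 m/s


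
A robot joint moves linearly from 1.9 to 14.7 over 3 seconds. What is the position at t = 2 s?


s = t/T = 2/3 = 0.6667
p(t) = p0 + (pf-p0)*s
= 1.9 + (14.7 - 1.9) * 0.6667
= 10.4333


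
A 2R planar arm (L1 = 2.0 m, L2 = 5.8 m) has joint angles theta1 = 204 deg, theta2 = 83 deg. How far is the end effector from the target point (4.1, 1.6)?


End effector via forward kinematics:
x = L1*cos(t1) + L2*cos(t1+t2) = -0.1313
y = L1*sin(t1) + L2*sin(t1+t2) = -6.36
Distance to target:
d = sqrt((4.1 - -0.1313)^2 + (1.6 - -6.36)^2)
= sqrt(17.9042 + 63.3623)
= 9.0148 m


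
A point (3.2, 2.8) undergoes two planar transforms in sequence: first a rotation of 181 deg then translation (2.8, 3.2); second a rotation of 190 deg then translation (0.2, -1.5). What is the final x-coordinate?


After transform 1:
x1 = cos(181)*3.2 - sin(181)*2.8 + 2.8 = -0.3506
y1 = sin(181)*3.2 + cos(181)*2.8 + 3.2 = 0.3446
After transform 2:
x2 = cos(190)*-0.3506 - sin(190)*0.3446 + 0.2
= 0.6052


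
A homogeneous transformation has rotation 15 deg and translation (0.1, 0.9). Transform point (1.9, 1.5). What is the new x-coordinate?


x' = cos(theta)*px - sin(theta)*py + tx
= 0.9659*1.9 - 0.2588*1.5 + 0.1
= 1.547


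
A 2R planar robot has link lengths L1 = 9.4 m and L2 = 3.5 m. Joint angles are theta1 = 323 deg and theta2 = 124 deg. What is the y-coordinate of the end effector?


Convert angles to radians: theta1 = 5.6374, theta2 = 2.1642
y = L1*sin(theta1) + L2*sin(theta1+theta2)
y = -5.6571 + 3.4952
y = -2.1619


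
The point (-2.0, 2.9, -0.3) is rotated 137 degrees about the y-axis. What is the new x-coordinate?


Rotation about y-axis: x' = x*cos(theta) + z*sin(theta)
= -2.0 * -0.7314 + -0.3 * 0.682
= 1.2581


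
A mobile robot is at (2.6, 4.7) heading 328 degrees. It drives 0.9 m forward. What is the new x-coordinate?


x_new = x0 + d*cos(theta)
= 2.6 + 0.9*cos(328)
= 2.6 + 0.7632
= 3.3632


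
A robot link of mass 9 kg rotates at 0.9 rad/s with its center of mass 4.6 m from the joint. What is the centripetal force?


F = m * omega^2 * r
= 9 * 0.9^2 * 4.6
= 9 * 0.81 * 4.6
= 33.534 N


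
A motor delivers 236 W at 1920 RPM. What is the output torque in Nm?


omega = 1920 * 2*pi/60 = 201.0619 rad/s
tau = P / omega = 236 / 201.0619
= 1.1738 Nm


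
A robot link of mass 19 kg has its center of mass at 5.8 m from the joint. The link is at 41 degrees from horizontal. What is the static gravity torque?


tau = m*g*L*cos(angle)
= 19 * 9.81 * 5.8 * cos(41 deg)
= 19 * 9.81 * 5.8 * 0.7547
= 815.8878 Nm


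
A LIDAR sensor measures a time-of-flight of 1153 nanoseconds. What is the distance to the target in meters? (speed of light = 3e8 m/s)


tof = 1153 ns = 1.153e-06 s
dist = c * tof / 2
= 3e8 * 1.153e-06 / 2
= 172.95 m


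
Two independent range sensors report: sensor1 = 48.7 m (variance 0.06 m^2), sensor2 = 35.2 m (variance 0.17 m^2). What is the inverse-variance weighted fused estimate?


w1 = (1/var1) / (1/var1 + 1/var2)
   = 16.6667 / (16.6667 + 5.8824) = 0.7391
w2 = 1 - w1 = 0.2609
fused = w1*s1 + w2*s2 = 35.9957 + 9.1826
= 45.1783 m


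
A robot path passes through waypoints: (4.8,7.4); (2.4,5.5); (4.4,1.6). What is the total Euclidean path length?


Segment lengths:
  seg1 = sqrt((-2.4)^2 + (-1.9)^2) = 3.061
  seg2 = sqrt((2.0)^2 + (-3.9)^2) = 4.3829
Total = 7.444


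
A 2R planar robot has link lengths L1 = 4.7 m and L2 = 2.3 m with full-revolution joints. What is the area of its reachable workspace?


r_max = L1 + L2 = 7.0 m
r_min = |L1 - L2| = 2.4 m
Area = pi*(r_max^2 - r_min^2)
= pi*(49.0 - 5.76)
= pi * 43.24
= 135.8425 m^2


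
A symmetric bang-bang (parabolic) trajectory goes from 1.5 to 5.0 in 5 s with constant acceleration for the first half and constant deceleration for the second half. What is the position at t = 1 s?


Symmetric rest-to-rest: each phase covers (pf-p0)/2 in time T/2. 0.5*a*(T/2)^2 = (pf-p0)/2 => a = 4*(pf-p0)/T^2
a = 4*(5.0-1.5)/5^2 = 0.56
t = 1 is in the acceleration phase (t <= T/2).
p = p0 + 0.5*a*t^2 = 1.5 + 0.5*0.56*1^2
= 1.78


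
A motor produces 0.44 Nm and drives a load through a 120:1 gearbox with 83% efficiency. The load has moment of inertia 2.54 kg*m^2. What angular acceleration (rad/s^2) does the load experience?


tau_out = tau_motor * N * eta
= 0.44 * 120 * 0.83 = 43.824 Nm
alpha = tau_out / I = 43.824 / 2.54
= 17.2535 rad/s^2


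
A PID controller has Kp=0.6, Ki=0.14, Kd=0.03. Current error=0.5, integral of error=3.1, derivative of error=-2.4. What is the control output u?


u = Kp*e + Ki*int(e) + Kd*de/dt
= 0.6*0.5 + 0.14*3.1 + 0.03*(-2.4)
= 0.3 + 0.434 + -0.072
= 0.662


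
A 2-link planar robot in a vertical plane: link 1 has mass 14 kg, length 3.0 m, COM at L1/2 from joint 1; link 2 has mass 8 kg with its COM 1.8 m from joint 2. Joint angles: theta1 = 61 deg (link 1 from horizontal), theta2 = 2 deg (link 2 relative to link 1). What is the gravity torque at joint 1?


Horizontal distance from joint 1 to link-1 COM:
  x_c1 = (L1/2)*cos(t1) = 1.5 * 0.4848 = 0.7272 m
Horizontal distance from joint 1 to link-2 COM:
  x_c2 = L1*cos(t1) + Lc2*cos(t1+t2)
       = 3.0*0.4848 + 1.8*0.454 = 2.2716 m
tau1 = m1*g*x_c1 + m2*g*x_c2
     = 14*9.81*0.7272 + 8*9.81*2.2716
     = 99.8756 + 178.2761
     = 278.1517 Nm


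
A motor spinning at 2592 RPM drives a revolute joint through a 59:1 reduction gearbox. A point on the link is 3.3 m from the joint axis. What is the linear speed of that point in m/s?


omega_motor = 2592 * 2*pi/60 = 271.4336 rad/s
omega_joint = omega_motor / 59 = 4.6006 rad/s
v = omega_joint * r = 4.6006 * 3.3
= 15.1819 m/s


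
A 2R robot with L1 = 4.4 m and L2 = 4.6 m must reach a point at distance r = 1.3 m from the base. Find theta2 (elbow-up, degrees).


cos(theta2) = (r^2 - L1^2 - L2^2) / (2*L1*L2)
cos(theta2) = (1.69 - 19.36 - 21.16) / 40.48
cos(theta2) = -0.959239
theta2 = 163.5848 degrees


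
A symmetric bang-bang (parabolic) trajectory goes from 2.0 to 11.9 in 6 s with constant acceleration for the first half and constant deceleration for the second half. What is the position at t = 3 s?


Symmetric rest-to-rest: each phase covers (pf-p0)/2 in time T/2. 0.5*a*(T/2)^2 = (pf-p0)/2 => a = 4*(pf-p0)/T^2
a = 4*(11.9-2.0)/6^2 = 1.1
t = 3 is in the acceleration phase (t <= T/2).
p = p0 + 0.5*a*t^2 = 2.0 + 0.5*1.1*3^2
= 6.95


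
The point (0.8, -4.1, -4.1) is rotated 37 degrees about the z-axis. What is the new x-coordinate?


Rotation about z-axis: x' = x*cos(theta) - y*sin(theta)
= 0.8 * 0.7986 - -4.1 * 0.6018
= 3.1064


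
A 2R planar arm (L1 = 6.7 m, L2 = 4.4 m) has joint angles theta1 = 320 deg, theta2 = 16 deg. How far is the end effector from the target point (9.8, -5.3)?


End effector via forward kinematics:
x = L1*cos(t1) + L2*cos(t1+t2) = 9.1521
y = L1*sin(t1) + L2*sin(t1+t2) = -6.0963
Distance to target:
d = sqrt((9.8 - 9.1521)^2 + (-5.3 - -6.0963)^2)
= sqrt(0.4198 + 0.6341)
= 1.0266 m


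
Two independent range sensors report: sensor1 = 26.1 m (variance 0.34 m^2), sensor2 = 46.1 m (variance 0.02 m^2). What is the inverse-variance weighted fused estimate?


w1 = (1/var1) / (1/var1 + 1/var2)
   = 2.9412 / (2.9412 + 50.0) = 0.0556
w2 = 1 - w1 = 0.9444
fused = w1*s1 + w2*s2 = 1.45 + 43.5389
= 44.9889 m


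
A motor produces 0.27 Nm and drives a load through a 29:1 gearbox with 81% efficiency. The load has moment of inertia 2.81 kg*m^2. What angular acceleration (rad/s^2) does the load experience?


tau_out = tau_motor * N * eta
= 0.27 * 29 * 0.81 = 6.3423 Nm
alpha = tau_out / I = 6.3423 / 2.81
= 2.257 rad/s^2


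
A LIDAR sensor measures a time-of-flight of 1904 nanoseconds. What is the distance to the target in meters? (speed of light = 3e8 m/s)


tof = 1904 ns = 1.904e-06 s
dist = c * tof / 2
= 3e8 * 1.904e-06 / 2
= 285.6 m


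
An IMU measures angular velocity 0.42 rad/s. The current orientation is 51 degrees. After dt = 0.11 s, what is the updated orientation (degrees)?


delta_theta = w * dt = 0.42 * 0.11 = 0.0462 rad
= 2.6471 deg
theta_new = 51 + 2.6471 = 53.6471 deg


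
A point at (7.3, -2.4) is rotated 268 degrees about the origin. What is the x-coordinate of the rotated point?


x' = x*cos(theta) - y*sin(theta)
cos(268 deg) = -0.0349, sin(268 deg) = -0.9994
x' = 7.3 * -0.0349 - -2.4 * -0.9994
= -0.2548 - 2.3985
= -2.6533


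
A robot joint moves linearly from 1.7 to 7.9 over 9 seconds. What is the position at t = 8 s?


s = t/T = 8/9 = 0.8889
p(t) = p0 + (pf-p0)*s
= 1.7 + (7.9 - 1.7) * 0.8889
= 7.2111


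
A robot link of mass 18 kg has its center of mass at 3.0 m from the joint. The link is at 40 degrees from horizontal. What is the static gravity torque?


tau = m*g*L*cos(angle)
= 18 * 9.81 * 3.0 * cos(40 deg)
= 18 * 9.81 * 3.0 * 0.766
= 405.8044 Nm


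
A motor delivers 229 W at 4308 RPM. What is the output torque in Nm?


omega = 4308 * 2*pi/60 = 451.1327 rad/s
tau = P / omega = 229 / 451.1327
= 0.5076 Nm


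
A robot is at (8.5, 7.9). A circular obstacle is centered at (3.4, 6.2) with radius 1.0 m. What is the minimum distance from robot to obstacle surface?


center_dist = sqrt((8.5-3.4)^2 + (7.9-6.2)^2)
= sqrt(26.01 + 2.89)
= 5.3759
min_dist = center_dist - radius = 5.3759 - 1.0 = 4.3759 m


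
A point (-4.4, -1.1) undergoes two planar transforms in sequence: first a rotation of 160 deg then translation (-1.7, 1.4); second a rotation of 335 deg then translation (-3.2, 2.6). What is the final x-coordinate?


After transform 1:
x1 = cos(160)*-4.4 - sin(160)*-1.1 + -1.7 = 2.8109
y1 = sin(160)*-4.4 + cos(160)*-1.1 + 1.4 = 0.9288
After transform 2:
x2 = cos(335)*2.8109 - sin(335)*0.9288 + -3.2
= -0.26


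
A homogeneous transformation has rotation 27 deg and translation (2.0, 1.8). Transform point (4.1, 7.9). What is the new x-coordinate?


x' = cos(theta)*px - sin(theta)*py + tx
= 0.891*4.1 - 0.454*7.9 + 2.0
= 2.0666


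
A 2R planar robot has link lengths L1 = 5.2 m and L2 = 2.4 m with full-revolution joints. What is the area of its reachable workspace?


r_max = L1 + L2 = 7.6 m
r_min = |L1 - L2| = 2.8 m
Area = pi*(r_max^2 - r_min^2)
= pi*(57.76 - 7.84)
= pi * 49.92
= 156.8283 m^2


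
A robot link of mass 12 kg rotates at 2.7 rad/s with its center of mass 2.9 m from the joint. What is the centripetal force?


F = m * omega^2 * r
= 12 * 2.7^2 * 2.9
= 12 * 7.29 * 2.9
= 253.692 N


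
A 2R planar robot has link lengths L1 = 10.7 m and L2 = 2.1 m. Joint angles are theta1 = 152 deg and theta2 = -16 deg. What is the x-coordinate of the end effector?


Convert angles to radians: theta1 = 2.6529, theta2 = -0.2793
x = L1*cos(theta1) + L2*cos(theta1+theta2)
x = -9.4475 + -1.5106
x = -10.9582


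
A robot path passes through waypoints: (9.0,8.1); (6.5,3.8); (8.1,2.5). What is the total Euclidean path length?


Segment lengths:
  seg1 = sqrt((-2.5)^2 + (-4.3)^2) = 4.9739
  seg2 = sqrt((1.6)^2 + (-1.3)^2) = 2.0616
Total = 7.0355


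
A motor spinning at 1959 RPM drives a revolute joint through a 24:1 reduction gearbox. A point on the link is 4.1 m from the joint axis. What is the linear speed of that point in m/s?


omega_motor = 1959 * 2*pi/60 = 205.146 rad/s
omega_joint = omega_motor / 24 = 8.5478 rad/s
v = omega_joint * r = 8.5478 * 4.1
= 35.0458 m/s


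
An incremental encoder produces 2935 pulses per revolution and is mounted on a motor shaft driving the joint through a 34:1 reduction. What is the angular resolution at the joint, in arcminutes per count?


counts per rev = 2935
effective counts at joint = 2935 * 34 = 99790
resolution = 360*60 / 99790
= 0.2165 arcmin/count


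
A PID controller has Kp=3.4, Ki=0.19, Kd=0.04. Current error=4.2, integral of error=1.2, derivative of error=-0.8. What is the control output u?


u = Kp*e + Ki*int(e) + Kd*de/dt
= 3.4*4.2 + 0.19*1.2 + 0.04*(-0.8)
= 14.28 + 0.228 + -0.032
= 14.476


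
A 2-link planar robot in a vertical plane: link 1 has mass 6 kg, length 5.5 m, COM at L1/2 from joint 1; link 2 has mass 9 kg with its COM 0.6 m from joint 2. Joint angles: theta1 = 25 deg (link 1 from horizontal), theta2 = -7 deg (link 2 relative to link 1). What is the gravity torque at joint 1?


Horizontal distance from joint 1 to link-1 COM:
  x_c1 = (L1/2)*cos(t1) = 2.75 * 0.9063 = 2.4923 m
Horizontal distance from joint 1 to link-2 COM:
  x_c2 = L1*cos(t1) + Lc2*cos(t1+t2)
       = 5.5*0.9063 + 0.6*0.9511 = 5.5553 m
tau1 = m1*g*x_c1 + m2*g*x_c2
     = 6*9.81*2.4923 + 9*9.81*5.5553
     = 146.6995 + 490.4798
     = 637.1793 Nm


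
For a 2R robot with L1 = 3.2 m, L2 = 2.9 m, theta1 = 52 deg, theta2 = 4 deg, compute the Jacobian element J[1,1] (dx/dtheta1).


J[1,1] = -L1*sin(t1) - L2*sin(t1+t2)
= -3.2*sin(52) - 2.9*sin(56)
= -4.9258


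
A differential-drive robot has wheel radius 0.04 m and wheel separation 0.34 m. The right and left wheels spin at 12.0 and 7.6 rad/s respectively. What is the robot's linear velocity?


vR = r*wR = 0.04*12.0 = 0.48 m/s
vL = r*wL = 0.04*7.6 = 0.304 m/s
v = (vR+vL)/2 = 0.392 m/s
omega = (vR-vL)/L = 0.5176 rad/s
linear velocity = 0.392 m/s


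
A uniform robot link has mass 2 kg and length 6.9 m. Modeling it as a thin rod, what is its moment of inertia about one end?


I = (1/3) * m * L^2
= (1/3) * 2 * 6.9^2
= 0.333333 * 2 * 47.61
= 31.74 kg*m^2
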